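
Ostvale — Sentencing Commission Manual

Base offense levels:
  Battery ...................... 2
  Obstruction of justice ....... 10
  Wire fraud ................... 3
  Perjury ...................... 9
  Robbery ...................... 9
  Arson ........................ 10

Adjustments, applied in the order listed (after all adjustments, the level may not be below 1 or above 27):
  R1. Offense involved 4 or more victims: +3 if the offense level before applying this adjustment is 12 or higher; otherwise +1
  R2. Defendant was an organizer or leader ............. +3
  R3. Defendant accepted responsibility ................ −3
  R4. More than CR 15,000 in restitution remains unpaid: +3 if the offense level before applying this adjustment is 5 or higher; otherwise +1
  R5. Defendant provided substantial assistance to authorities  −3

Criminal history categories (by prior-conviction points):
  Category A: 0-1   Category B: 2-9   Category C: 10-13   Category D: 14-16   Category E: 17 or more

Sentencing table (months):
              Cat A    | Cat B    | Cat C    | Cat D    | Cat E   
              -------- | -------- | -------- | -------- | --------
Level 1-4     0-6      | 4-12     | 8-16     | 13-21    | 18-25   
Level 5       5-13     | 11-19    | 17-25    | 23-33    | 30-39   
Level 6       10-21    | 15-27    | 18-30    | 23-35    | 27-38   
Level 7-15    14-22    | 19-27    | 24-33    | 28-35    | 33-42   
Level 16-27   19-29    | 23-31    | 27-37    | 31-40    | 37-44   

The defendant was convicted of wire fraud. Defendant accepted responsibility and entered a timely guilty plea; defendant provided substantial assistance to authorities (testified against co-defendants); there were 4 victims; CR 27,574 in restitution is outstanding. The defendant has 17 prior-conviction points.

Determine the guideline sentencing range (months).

Base offense level for wire fraud: 3.
R1 applies (level before this adjustment is 3 < 12, so +1): 3 + 1 = 4.
R3 applies: 4 − 3 = 1.
R4 applies (level before this adjustment is 1 < 5, so +1): 1 + 1 = 2.
R5 applies: 2 − 3 = -1.
Level -1 is below the minimum of 1; floored at 1.
Final offense level: 1.
Criminal history: 17 prior points → Category E (17+).
Level 1 falls in the 1-4 band.
Grid: Level 1-4 × Category E = 18-25 months.

18-25 months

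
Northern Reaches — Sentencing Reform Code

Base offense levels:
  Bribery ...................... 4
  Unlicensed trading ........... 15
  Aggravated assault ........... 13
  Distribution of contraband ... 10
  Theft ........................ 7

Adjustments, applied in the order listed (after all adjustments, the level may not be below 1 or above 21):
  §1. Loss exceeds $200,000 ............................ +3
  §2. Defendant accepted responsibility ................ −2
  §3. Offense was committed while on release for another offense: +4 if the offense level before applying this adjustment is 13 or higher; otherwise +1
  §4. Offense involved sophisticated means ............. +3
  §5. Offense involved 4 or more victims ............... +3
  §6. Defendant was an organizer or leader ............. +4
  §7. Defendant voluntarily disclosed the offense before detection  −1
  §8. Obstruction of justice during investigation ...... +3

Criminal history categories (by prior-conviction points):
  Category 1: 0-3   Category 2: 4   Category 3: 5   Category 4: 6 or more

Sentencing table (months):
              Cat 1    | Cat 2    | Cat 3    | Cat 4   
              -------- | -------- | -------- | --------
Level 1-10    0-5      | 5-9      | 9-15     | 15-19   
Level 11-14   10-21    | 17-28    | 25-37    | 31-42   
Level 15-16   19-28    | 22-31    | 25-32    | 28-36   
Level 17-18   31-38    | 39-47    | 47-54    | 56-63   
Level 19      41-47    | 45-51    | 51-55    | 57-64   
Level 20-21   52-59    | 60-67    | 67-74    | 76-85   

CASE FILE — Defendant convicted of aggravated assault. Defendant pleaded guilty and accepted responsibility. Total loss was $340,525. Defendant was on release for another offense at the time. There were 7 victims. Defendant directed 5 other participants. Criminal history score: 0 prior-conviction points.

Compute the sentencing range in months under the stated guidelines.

Base offense level for aggravated assault: 13.
§1 applies: 13 + 3 = 16.
§2 applies: 16 − 2 = 14.
§3 applies (level before this adjustment is 14 ≥ 13, so +4): 14 + 4 = 18.
§4 does not apply.
§5 applies: 18 + 3 = 21.
§6 applies: 21 + 4 = 25.
§8 does not apply.
Level 25 exceeds the maximum of 21; capped at 21.
Final offense level: 21.
Criminal history: 0 prior points → Category 1 (0-3).
Level 21 falls in the 20-21 band.
Grid: Level 20-21 × Category 1 = 52-59 months.

52-59 months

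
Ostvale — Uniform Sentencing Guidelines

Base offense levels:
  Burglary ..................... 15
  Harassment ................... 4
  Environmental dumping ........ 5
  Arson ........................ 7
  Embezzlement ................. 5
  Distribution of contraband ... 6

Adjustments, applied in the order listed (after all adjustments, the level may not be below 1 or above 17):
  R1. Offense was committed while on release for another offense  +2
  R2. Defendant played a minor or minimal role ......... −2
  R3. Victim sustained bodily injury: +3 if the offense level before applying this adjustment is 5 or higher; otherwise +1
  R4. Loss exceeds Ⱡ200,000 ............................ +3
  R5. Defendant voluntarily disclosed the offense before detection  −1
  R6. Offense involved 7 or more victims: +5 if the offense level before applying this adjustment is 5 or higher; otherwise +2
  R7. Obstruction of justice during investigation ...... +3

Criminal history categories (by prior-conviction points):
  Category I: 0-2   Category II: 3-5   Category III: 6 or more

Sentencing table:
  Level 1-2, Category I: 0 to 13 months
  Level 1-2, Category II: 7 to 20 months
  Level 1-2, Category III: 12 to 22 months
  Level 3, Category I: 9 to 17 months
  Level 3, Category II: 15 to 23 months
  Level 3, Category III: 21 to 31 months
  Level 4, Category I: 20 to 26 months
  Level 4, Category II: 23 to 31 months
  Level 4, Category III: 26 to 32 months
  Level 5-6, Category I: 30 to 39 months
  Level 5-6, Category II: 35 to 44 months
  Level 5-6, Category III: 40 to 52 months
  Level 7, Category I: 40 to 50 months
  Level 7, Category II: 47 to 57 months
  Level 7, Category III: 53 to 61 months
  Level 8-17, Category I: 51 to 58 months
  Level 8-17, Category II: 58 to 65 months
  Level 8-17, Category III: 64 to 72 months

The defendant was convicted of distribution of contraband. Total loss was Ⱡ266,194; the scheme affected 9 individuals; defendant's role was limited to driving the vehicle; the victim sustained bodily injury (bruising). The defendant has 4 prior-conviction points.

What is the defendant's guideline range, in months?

58-65 months

Base offense level for distribution of contraband: 6.
R1 does not apply.
R2 applies: 6 − 2 = 4.
R3 applies (level before this adjustment is 4 < 5, so +1): 4 + 1 = 5.
R4 applies: 5 + 3 = 8.
R5 does not apply.
R6 applies (level before this adjustment is 8 ≥ 5, so +5): 8 + 5 = 13.
R7 does not apply.
Final offense level: 13.
Criminal history: 4 prior points → Category II (3-5).
Level 13 falls in the 8-17 band.
Grid: Level 8-17 × Category II = 58-65 months.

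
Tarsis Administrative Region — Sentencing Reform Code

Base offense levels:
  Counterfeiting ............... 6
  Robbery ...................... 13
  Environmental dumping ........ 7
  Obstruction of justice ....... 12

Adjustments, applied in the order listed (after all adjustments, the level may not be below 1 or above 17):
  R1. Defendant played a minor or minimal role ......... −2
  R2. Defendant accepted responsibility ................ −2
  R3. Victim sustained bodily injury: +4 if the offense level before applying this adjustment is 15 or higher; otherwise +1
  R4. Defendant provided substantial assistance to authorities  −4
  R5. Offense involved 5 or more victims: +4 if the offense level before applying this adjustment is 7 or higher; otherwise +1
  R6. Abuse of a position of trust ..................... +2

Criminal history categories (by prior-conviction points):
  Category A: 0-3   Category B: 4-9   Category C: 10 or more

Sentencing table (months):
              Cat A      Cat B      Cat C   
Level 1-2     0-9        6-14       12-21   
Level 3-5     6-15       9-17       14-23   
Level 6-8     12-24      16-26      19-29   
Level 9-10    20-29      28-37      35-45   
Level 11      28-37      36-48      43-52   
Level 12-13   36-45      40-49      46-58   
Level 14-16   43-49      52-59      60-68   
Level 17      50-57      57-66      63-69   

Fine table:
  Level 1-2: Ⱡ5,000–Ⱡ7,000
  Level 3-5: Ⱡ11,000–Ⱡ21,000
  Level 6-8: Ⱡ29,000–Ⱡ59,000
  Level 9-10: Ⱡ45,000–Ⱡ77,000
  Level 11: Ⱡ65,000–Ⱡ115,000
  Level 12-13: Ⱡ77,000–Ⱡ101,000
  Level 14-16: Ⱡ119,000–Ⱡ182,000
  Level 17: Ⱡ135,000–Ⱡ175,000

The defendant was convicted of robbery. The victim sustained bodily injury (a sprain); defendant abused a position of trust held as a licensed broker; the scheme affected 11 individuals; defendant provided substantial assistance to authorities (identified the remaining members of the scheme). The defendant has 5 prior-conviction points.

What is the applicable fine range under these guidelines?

Ⱡ119,000–Ⱡ182,000

Base offense level for robbery: 13.
R1 does not apply.
R3 applies (level before this adjustment is 13 < 15, so +1): 13 + 1 = 14.
R4 applies: 14 − 4 = 10.
R5 applies (level before this adjustment is 10 ≥ 7, so +4): 10 + 4 = 14.
R6 applies: 14 + 2 = 16.
Final offense level: 16.
Level 16 falls in the 14-16 band.
Fine table: Level 14-16 → Ⱡ119,000–Ⱡ182,000.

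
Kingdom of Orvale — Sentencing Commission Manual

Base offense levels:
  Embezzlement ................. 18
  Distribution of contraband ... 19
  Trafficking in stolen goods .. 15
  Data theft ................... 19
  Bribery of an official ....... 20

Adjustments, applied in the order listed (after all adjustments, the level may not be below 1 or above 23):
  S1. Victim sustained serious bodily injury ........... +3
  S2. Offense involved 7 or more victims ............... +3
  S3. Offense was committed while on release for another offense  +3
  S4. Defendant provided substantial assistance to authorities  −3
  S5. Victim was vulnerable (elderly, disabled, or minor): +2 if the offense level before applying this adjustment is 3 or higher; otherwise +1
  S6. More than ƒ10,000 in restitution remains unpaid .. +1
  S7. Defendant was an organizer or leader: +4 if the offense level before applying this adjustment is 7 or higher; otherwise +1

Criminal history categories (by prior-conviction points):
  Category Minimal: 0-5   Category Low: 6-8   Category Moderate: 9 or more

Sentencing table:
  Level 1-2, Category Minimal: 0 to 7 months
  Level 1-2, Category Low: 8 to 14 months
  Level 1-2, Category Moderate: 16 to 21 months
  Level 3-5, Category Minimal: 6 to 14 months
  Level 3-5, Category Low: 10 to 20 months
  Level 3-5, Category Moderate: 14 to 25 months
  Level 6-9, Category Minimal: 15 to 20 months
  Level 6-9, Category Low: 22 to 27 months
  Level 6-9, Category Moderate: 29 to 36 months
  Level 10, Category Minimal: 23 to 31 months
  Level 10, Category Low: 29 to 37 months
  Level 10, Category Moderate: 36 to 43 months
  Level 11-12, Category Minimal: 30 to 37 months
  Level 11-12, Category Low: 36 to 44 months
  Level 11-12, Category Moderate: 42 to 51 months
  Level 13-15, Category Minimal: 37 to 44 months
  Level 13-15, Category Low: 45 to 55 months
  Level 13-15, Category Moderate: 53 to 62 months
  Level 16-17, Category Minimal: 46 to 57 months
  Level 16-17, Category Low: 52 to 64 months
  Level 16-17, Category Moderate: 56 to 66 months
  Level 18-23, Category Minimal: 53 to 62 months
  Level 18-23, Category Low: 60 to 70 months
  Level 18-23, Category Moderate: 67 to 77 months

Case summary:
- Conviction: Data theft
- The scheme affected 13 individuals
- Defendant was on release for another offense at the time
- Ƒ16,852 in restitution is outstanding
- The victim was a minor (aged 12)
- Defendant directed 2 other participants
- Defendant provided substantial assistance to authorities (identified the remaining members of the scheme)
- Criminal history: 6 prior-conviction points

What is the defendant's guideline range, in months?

60-70 months

Base offense level for data theft: 19.
S2 applies: 19 + 3 = 22.
S3 applies: 22 + 3 = 25.
S4 applies: 25 − 3 = 22.
S5 applies (level before this adjustment is 22 ≥ 3, so +2): 22 + 2 = 24.
S6 applies: 24 + 1 = 25.
S7 applies (level before this adjustment is 25 ≥ 7, so +4): 25 + 4 = 29.
Level 29 exceeds the maximum of 23; capped at 23.
Final offense level: 23.
Criminal history: 6 prior points → Category Low (6-8).
Level 23 falls in the 18-23 band.
Grid: Level 18-23 × Category Low = 60-70 months.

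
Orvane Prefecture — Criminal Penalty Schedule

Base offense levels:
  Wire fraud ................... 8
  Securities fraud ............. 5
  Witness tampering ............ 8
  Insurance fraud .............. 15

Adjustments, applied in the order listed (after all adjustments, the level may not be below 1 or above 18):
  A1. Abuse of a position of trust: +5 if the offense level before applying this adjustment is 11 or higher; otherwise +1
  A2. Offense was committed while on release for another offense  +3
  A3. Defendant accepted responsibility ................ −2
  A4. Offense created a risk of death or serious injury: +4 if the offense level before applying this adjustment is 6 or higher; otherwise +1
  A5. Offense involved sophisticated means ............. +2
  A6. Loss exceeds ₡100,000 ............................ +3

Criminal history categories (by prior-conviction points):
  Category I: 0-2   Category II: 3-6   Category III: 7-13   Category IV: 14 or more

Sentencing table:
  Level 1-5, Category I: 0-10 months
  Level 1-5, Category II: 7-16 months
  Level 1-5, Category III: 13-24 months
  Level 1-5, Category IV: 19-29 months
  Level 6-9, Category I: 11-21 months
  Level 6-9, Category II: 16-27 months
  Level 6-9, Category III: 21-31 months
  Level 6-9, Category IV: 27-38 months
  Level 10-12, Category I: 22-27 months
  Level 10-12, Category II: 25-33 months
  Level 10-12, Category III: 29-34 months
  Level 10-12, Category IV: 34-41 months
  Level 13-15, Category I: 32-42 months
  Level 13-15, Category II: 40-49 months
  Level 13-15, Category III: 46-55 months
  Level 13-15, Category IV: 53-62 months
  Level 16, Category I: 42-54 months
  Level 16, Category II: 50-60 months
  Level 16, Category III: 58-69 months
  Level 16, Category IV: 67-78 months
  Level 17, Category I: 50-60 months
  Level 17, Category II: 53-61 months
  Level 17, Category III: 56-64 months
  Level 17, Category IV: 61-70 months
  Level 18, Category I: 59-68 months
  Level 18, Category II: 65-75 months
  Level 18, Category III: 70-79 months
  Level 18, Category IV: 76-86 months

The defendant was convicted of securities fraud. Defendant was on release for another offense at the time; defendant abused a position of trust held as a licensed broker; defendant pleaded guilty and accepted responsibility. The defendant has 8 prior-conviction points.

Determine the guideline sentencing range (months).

21-31 months

Base offense level for securities fraud: 5.
A1 applies (level before this adjustment is 5 < 11, so +1): 5 + 1 = 6.
A2 applies: 6 + 3 = 9.
A3 applies: 9 − 2 = 7.
A5 does not apply.
A6 does not apply.
Final offense level: 7.
Criminal history: 8 prior points → Category III (7-13).
Level 7 falls in the 6-9 band.
Grid: Level 6-9 × Category III = 21-31 months.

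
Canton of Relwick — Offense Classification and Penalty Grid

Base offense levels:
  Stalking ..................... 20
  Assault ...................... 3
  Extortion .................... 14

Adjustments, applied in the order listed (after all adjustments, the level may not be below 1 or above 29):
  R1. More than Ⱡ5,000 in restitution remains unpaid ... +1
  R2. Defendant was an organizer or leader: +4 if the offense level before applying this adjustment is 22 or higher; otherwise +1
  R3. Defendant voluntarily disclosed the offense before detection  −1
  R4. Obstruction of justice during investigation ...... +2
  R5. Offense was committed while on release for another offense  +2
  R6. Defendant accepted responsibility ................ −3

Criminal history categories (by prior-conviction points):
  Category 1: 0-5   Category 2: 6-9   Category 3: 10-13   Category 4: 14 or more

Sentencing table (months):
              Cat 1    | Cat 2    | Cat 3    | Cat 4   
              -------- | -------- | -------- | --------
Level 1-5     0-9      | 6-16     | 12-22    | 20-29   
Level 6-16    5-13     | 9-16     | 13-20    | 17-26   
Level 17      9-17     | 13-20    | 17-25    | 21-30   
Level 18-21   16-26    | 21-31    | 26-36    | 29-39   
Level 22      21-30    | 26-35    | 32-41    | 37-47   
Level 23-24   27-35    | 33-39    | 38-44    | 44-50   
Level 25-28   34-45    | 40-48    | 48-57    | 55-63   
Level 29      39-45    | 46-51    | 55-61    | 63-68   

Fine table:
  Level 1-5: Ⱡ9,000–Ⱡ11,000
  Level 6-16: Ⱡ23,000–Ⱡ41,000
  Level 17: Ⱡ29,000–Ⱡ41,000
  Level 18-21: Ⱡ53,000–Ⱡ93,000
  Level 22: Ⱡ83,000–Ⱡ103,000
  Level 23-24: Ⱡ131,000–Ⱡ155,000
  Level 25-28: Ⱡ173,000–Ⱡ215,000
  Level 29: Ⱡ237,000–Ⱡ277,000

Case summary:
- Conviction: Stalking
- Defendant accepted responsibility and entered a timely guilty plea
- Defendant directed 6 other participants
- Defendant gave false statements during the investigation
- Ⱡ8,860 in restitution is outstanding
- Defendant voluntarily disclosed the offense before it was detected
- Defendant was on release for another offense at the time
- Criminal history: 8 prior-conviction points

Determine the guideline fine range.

Base offense level for stalking: 20.
R1 applies: 20 + 1 = 21.
R2 applies (level before this adjustment is 21 < 22, so +1): 21 + 1 = 22.
R3 applies: 22 − 1 = 21.
R4 applies: 21 + 2 = 23.
R5 applies: 23 + 2 = 25.
R6 applies: 25 − 3 = 22.
Final offense level: 22.
Level 22 falls in the 22 band.
Fine table: Level 22 → Ⱡ83,000–Ⱡ103,000.

Ⱡ83,000–Ⱡ103,000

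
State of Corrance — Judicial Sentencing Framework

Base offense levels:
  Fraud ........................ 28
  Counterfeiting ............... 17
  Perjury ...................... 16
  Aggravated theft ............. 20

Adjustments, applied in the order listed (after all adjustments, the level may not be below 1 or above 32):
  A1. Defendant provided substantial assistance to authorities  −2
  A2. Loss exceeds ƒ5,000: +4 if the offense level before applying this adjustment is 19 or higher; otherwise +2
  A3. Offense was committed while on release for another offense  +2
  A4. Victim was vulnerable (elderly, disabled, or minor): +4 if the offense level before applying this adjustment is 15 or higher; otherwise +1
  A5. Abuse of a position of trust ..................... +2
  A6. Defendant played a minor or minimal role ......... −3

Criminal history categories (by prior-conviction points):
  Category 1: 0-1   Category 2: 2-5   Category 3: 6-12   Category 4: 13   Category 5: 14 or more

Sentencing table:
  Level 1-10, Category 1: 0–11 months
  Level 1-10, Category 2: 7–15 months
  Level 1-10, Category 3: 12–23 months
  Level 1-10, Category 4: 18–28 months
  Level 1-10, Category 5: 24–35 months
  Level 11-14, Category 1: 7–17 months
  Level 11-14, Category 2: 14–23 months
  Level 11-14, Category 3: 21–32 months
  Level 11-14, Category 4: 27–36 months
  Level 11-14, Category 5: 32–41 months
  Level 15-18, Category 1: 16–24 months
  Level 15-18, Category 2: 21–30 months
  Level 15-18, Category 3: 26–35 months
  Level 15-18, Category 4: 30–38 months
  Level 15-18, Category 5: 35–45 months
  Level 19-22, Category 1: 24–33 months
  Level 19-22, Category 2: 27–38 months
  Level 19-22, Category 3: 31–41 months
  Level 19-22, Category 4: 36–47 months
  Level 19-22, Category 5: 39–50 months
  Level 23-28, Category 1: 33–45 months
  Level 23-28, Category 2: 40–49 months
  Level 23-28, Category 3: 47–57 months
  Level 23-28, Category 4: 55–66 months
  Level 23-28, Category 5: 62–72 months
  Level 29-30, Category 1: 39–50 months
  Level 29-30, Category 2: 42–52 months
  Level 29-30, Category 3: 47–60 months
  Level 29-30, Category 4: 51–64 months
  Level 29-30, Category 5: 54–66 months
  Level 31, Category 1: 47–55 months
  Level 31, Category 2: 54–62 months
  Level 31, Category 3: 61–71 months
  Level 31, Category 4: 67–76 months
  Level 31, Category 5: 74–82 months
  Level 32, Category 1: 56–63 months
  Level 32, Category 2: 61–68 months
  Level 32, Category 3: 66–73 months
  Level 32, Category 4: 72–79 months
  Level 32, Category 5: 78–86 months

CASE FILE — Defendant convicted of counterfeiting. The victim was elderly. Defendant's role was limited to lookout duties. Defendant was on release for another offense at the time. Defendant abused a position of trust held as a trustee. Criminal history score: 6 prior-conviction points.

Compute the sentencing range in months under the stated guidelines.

31-41 months

Base offense level for counterfeiting: 17.
A2 does not apply.
A3 applies: 17 + 2 = 19.
A4 applies (level before this adjustment is 19 ≥ 15, so +4): 19 + 4 = 23.
A5 applies: 23 + 2 = 25.
A6 applies: 25 − 3 = 22.
Final offense level: 22.
Criminal history: 6 prior points → Category 3 (6-12).
Level 22 falls in the 19-22 band.
Grid: Level 19-22 × Category 3 = 31-41 months.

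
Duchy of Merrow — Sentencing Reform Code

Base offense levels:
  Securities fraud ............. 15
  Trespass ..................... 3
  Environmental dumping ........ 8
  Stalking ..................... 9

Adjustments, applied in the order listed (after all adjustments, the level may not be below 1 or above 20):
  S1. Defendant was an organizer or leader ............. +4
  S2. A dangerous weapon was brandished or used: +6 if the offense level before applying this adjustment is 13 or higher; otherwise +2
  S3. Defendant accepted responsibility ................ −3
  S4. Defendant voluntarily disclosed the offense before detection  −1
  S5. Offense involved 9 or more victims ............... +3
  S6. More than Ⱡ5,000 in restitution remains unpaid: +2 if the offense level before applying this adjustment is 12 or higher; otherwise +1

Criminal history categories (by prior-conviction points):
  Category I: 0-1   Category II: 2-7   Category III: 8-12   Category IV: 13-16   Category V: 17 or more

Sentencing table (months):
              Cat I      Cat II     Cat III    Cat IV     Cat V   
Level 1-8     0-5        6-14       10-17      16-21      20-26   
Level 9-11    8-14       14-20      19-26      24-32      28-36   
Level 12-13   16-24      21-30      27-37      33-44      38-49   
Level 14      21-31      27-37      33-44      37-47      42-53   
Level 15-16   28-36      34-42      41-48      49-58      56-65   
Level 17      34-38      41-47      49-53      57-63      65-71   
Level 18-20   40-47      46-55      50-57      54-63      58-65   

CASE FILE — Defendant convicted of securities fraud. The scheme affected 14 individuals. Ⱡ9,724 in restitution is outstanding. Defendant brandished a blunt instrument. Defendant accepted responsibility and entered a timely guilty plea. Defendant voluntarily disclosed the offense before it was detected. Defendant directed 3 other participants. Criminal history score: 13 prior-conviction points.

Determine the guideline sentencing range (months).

Base offense level for securities fraud: 15.
S1 applies: 15 + 4 = 19.
S2 applies (level before this adjustment is 19 ≥ 13, so +6): 19 + 6 = 25.
S3 applies: 25 − 3 = 22.
S4 applies: 22 − 1 = 21.
S5 applies: 21 + 3 = 24.
S6 applies (level before this adjustment is 24 ≥ 12, so +2): 24 + 2 = 26.
Level 26 exceeds the maximum of 20; capped at 20.
Final offense level: 20.
Criminal history: 13 prior points → Category IV (13-16).
Level 20 falls in the 18-20 band.
Grid: Level 18-20 × Category IV = 54-63 months.

54-63 months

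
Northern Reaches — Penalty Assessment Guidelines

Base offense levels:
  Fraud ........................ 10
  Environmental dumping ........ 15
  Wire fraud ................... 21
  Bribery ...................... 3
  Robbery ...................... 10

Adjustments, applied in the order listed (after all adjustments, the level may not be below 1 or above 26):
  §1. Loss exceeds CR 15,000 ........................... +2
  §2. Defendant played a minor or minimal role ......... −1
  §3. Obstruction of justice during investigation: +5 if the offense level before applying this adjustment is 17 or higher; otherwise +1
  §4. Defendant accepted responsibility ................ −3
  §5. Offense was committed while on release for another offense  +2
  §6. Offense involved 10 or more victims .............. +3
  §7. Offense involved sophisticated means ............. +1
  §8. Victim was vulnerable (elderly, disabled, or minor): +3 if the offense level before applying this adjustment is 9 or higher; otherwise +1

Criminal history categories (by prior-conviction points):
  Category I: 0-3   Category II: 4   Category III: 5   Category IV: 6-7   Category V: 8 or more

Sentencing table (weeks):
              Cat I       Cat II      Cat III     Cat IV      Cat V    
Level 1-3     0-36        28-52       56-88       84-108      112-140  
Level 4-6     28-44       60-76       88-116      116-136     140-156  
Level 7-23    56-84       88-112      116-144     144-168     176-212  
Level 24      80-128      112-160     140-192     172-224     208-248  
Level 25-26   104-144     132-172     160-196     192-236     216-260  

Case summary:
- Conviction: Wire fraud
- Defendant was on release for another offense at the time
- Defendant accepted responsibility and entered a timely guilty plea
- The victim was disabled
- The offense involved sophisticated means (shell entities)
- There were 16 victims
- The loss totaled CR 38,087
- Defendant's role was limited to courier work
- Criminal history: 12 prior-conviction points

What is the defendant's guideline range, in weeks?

216-260 weeks

Base offense level for wire fraud: 21.
§1 applies: 21 + 2 = 23.
§2 applies: 23 − 1 = 22.
§4 applies: 22 − 3 = 19.
§5 applies: 19 + 2 = 21.
§6 applies: 21 + 3 = 24.
§7 applies: 24 + 1 = 25.
§8 applies (level before this adjustment is 25 ≥ 9, so +3): 25 + 3 = 28.
Level 28 exceeds the maximum of 26; capped at 26.
Final offense level: 26.
Criminal history: 12 prior points → Category V (8+).
Level 26 falls in the 25-26 band.
Grid: Level 25-26 × Category V = 216-260 weeks.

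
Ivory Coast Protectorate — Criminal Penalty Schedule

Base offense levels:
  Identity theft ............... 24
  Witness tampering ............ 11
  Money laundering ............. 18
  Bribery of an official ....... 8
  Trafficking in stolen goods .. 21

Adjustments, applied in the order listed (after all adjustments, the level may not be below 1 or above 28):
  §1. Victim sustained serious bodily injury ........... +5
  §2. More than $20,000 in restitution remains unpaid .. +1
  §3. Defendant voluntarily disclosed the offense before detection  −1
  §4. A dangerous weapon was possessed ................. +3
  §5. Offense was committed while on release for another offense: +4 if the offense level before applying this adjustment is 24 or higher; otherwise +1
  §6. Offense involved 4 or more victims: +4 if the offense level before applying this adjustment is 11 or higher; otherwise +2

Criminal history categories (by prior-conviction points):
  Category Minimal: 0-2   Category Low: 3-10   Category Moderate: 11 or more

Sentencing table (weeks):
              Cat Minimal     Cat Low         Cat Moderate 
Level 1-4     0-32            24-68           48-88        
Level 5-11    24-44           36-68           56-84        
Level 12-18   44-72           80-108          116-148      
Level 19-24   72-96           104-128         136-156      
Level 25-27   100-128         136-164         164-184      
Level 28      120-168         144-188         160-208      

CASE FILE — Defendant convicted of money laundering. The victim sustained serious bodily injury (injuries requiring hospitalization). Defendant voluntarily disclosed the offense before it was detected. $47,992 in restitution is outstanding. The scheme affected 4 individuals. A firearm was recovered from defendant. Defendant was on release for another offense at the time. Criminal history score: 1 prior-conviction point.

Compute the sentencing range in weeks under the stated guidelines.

Base offense level for money laundering: 18.
§1 applies: 18 + 5 = 23.
§2 applies: 23 + 1 = 24.
§3 applies: 24 − 1 = 23.
§4 applies: 23 + 3 = 26.
§5 applies (level before this adjustment is 26 ≥ 24, so +4): 26 + 4 = 30.
§6 applies (level before this adjustment is 30 ≥ 11, so +4): 30 + 4 = 34.
Level 34 exceeds the maximum of 28; capped at 28.
Final offense level: 28.
Criminal history: 1 prior point → Category Minimal (0-2).
Level 28 falls in the 28 band.
Grid: Level 28 × Category Minimal = 120-168 weeks.

120-168 weeks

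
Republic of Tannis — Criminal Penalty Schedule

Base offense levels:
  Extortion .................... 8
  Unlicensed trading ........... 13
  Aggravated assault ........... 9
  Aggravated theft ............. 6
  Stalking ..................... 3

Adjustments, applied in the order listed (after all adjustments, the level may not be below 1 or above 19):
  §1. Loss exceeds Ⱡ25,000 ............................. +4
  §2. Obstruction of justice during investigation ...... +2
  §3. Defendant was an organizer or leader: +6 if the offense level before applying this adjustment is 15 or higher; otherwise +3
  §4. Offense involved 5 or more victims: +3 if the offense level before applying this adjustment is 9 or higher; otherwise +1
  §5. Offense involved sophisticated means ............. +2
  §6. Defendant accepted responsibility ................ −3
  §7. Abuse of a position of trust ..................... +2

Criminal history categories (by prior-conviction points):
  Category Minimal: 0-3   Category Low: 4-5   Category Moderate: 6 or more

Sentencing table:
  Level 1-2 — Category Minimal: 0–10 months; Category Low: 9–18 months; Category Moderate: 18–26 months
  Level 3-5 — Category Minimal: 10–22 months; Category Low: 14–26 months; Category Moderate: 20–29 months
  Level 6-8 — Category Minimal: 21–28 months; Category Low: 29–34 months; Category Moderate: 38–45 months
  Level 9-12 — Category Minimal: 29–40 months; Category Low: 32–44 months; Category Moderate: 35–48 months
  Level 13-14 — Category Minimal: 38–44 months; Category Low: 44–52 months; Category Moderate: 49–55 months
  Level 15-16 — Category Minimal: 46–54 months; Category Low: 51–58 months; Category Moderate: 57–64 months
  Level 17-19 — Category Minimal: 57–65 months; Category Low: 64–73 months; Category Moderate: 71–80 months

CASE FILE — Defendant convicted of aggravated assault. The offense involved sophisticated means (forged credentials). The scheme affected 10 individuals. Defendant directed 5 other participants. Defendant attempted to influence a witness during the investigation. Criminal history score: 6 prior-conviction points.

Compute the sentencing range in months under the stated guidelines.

71-80 months

Base offense level for aggravated assault: 9.
§2 applies: 9 + 2 = 11.
§3 applies (level before this adjustment is 11 < 15, so +3): 11 + 3 = 14.
§4 applies (level before this adjustment is 14 ≥ 9, so +3): 14 + 3 = 17.
§5 applies: 17 + 2 = 19.
§7 does not apply.
Final offense level: 19.
Criminal history: 6 prior points → Category Moderate (6+).
Level 19 falls in the 17-19 band.
Grid: Level 17-19 × Category Moderate = 71-80 months.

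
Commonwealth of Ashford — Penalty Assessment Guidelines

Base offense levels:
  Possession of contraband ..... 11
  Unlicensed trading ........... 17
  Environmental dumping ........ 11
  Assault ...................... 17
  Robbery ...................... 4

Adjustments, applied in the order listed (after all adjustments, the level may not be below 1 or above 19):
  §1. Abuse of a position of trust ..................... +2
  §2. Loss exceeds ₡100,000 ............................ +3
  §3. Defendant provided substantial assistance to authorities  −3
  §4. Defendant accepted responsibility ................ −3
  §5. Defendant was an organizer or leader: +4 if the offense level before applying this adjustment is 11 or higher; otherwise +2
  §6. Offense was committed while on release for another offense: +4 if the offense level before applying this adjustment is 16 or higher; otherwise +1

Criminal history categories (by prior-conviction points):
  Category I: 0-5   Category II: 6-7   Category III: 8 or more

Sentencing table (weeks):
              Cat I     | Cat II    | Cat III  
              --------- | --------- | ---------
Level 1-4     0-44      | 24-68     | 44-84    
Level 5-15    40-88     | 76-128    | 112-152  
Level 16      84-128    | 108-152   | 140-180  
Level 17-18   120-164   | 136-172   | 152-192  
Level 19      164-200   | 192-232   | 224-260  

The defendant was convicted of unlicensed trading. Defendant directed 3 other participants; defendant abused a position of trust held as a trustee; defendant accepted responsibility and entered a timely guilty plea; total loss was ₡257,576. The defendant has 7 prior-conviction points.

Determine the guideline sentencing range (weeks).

192-232 weeks

Base offense level for unlicensed trading: 17.
§1 applies: 17 + 2 = 19.
§2 applies: 19 + 3 = 22.
§4 applies: 22 − 3 = 19.
§5 applies (level before this adjustment is 19 ≥ 11, so +4): 19 + 4 = 23.
§6 does not apply.
Level 23 exceeds the maximum of 19; capped at 19.
Final offense level: 19.
Criminal history: 7 prior points → Category II (6-7).
Level 19 falls in the 19 band.
Grid: Level 19 × Category II = 192-232 weeks.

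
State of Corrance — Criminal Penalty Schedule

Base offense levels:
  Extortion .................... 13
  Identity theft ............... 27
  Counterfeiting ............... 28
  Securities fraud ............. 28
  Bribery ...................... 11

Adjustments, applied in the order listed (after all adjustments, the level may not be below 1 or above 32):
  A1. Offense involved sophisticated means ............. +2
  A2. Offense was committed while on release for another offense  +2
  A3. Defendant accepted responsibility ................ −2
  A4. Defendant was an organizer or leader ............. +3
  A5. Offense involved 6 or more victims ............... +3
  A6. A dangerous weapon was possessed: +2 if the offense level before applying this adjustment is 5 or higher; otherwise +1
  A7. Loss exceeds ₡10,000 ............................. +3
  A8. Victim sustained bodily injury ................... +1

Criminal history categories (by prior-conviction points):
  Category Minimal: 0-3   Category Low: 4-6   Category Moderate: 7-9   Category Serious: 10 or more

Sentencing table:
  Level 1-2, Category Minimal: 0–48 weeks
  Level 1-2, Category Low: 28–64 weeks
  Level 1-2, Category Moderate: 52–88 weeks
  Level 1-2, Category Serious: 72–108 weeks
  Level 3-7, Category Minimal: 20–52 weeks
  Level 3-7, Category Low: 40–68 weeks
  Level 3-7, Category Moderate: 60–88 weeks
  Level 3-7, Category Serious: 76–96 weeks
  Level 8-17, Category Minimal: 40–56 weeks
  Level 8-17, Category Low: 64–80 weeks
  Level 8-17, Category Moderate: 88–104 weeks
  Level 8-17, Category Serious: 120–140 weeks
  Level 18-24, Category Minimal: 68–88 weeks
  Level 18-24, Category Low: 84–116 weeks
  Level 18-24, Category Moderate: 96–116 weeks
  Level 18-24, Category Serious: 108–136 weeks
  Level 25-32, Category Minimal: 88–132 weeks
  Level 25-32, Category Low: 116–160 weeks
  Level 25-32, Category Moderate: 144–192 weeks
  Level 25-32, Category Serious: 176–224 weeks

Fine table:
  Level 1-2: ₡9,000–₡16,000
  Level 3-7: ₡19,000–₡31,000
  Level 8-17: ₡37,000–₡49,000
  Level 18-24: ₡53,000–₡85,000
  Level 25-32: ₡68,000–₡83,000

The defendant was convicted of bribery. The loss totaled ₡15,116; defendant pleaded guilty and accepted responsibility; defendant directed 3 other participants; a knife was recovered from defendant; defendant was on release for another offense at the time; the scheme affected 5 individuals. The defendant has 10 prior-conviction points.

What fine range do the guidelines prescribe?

₡53,000–₡85,000

Base offense level for bribery: 11.
A2 applies: 11 + 2 = 13.
A3 applies: 13 − 2 = 11.
A4 applies: 11 + 3 = 14.
A6 applies (level before this adjustment is 14 ≥ 5, so +2): 14 + 2 = 16.
A7 applies: 16 + 3 = 19.
A8 does not apply.
Final offense level: 19.
Level 19 falls in the 18-24 band.
Fine table: Level 18-24 → ₡53,000–₡85,000.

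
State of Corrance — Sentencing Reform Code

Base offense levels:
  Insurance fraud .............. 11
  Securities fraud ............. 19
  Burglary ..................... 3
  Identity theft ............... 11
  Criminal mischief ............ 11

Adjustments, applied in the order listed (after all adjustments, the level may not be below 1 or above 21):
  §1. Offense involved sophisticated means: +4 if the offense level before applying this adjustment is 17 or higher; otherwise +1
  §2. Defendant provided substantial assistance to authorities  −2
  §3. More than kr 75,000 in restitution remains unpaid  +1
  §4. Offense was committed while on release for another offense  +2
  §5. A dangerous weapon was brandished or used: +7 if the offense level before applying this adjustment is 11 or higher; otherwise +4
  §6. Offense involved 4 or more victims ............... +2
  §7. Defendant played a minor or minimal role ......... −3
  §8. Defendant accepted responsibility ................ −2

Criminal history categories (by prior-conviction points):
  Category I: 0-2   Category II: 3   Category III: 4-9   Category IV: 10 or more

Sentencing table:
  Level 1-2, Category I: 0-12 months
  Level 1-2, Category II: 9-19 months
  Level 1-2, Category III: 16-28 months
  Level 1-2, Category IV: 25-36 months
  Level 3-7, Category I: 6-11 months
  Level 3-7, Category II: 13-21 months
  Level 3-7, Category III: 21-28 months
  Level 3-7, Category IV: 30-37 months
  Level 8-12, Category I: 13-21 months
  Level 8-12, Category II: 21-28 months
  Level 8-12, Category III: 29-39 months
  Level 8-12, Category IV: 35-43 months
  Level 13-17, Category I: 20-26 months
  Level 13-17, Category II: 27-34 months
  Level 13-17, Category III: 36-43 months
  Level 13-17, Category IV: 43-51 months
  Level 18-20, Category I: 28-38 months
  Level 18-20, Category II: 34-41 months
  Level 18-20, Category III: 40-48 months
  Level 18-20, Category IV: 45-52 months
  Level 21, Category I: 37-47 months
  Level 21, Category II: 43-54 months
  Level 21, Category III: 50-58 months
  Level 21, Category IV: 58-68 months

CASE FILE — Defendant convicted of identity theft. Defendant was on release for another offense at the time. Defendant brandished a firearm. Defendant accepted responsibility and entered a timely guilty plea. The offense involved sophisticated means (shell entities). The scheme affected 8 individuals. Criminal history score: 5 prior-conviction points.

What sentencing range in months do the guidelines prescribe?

50-58 months

Base offense level for identity theft: 11.
§1 applies (level before this adjustment is 11 < 17, so +1): 11 + 1 = 12.
§4 applies: 12 + 2 = 14.
§5 applies (level before this adjustment is 14 ≥ 11, so +7): 14 + 7 = 21.
§6 applies: 21 + 2 = 23.
§7 does not apply.
§8 applies: 23 − 2 = 21.
Final offense level: 21.
Criminal history: 5 prior points → Category III (4-9).
Level 21 falls in the 21 band.
Grid: Level 21 × Category III = 50-58 months.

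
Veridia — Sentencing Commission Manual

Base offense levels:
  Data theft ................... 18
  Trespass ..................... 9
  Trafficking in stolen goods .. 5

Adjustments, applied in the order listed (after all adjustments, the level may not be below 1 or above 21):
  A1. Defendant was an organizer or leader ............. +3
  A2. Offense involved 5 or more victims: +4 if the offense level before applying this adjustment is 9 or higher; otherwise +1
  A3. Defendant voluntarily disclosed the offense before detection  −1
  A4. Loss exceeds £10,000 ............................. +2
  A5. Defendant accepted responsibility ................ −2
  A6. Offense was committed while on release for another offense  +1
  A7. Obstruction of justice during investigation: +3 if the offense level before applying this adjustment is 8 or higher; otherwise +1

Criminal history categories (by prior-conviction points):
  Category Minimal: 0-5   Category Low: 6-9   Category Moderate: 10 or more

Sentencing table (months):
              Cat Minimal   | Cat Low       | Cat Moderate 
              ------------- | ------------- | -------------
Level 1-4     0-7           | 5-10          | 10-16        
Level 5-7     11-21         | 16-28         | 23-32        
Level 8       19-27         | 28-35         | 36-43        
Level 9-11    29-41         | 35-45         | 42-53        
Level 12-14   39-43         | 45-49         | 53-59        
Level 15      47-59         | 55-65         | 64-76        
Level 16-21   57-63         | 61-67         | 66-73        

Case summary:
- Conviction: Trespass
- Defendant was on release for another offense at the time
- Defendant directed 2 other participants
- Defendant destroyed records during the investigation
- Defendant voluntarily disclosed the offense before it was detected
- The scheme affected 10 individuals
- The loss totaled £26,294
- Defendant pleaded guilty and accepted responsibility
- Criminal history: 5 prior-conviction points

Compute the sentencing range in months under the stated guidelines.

57-63 months

Base offense level for trespass: 9.
A1 applies: 9 + 3 = 12.
A2 applies (level before this adjustment is 12 ≥ 9, so +4): 12 + 4 = 16.
A3 applies: 16 − 1 = 15.
A4 applies: 15 + 2 = 17.
A5 applies: 17 − 2 = 15.
A6 applies: 15 + 1 = 16.
A7 applies (level before this adjustment is 16 ≥ 8, so +3): 16 + 3 = 19.
Final offense level: 19.
Criminal history: 5 prior points → Category Minimal (0-5).
Level 19 falls in the 16-21 band.
Grid: Level 16-21 × Category Minimal = 57-63 months.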